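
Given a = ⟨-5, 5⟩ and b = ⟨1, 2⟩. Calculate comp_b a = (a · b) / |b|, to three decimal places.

2.236

a · b = (-5)·1 + 5·2 = -5 + 10 = 5
|b| = √(1 + 4) = √5 ≈ 2.2361
comp_b a = 5 / √5 ≈ 2.236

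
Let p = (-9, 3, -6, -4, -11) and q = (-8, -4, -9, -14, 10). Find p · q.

60

p · q = (-9)·(-8) + 3·(-4) + (-6)·(-9) + (-4)·(-14) + (-11)·10 = 72 - 12 + 54 + 56 - 110 = 60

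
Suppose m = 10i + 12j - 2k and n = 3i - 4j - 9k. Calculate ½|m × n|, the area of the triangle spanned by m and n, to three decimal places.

81.068

i: 12·(-9) - (-2)·(-4) = -108 - 8 = -116
j: (-2)·3 - 10·(-9) = -6 - (-90) = 84
k: 10·(-4) - 12·3 = -40 - 36 = -76
m × n = (-116, 84, -76)
|m × n| = √((-116)² + 84² + (-76)²) = √26288 ≈ 162.1357
area = ½ · 162.1357 ≈ 81.068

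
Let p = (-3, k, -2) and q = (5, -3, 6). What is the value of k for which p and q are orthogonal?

p · q = (-3)·5 + k·(-3) + (-2)·6 = -27 - 3k
Set equal to 0: -3k = 27, so k = -9.

-9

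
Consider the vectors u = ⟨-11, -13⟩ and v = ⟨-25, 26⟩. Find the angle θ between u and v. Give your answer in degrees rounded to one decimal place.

95.9

u · v = (-11)·(-25) + (-13)·26 = 275 - 338 = -63
|u|² = 121 + 169 = 290,  |u| = √290 ≈ 17.029386
|v|² = 625 + 676 = 1301,  |v| = √1301 ≈ 36.069378
cos θ = -63 / (17.029386 · 36.069378) ≈ -0.10257
θ = arccos(-0.10257) ≈ 95.9°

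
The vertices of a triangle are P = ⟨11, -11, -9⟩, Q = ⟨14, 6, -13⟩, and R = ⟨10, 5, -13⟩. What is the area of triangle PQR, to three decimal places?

PQ = (3, 17, -4),  PR = (-1, 16, -4)
i: 17·(-4) - (-4)·16 = -68 - (-64) = -4
j: (-4)·(-1) - 3·(-4) = 4 - (-12) = 16
k: 3·16 - 17·(-1) = 48 - (-17) = 65
PQ × PR = (-4, 16, 65)
|PQ × PR| = √4497 ≈ 67.0597
area = ½ · 67.0597 ≈ 33.530

33.530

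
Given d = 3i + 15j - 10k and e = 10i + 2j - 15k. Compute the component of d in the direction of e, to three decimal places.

d · e = 3·10 + 15·2 + (-10)·(-15) = 30 + 30 + 150 = 210
|e| = √(100 + 4 + 225) = √329 ≈ 18.1384
comp_e d = 210 / √329 ≈ 11.578

11.578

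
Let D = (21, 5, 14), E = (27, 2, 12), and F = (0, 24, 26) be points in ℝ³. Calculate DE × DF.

DE = (6, -3, -2)
DF = (-21, 19, 12)
i: (-3)·12 - (-2)·19 = -36 - (-38) = 2
j: (-2)·(-21) - 6·12 = 42 - 72 = -30
k: 6·19 - (-3)·(-21) = 114 - 63 = 51
DE × DF = (2, -30, 51)

(2, -30, 51)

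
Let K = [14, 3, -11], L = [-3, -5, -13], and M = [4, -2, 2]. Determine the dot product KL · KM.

184

KL = L − K = (-17, -8, -2)
KM = M − K = (-10, -5, 13)
KL · KM = (-17)·(-10) + (-8)·(-5) + (-2)·13 = 170 + 40 - 26 = 184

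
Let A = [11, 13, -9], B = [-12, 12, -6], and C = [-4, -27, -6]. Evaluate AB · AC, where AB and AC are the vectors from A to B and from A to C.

AB = B − A = (-23, -1, 3)
AC = C − A = (-15, -40, 3)
AB · AC = (-23)·(-15) + (-1)·(-40) + 3·3 = 345 + 40 + 9 = 394

394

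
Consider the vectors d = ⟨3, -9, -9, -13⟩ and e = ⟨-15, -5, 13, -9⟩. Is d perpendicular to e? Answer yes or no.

yes

d · e = 3·(-15) + (-9)·(-5) + (-9)·13 + (-13)·(-9) = -45 + 45 - 117 + 117 = 0
Zero, so the vectors are orthogonal.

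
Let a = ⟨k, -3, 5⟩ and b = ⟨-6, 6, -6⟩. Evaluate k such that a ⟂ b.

a · b = k·(-6) + (-3)·6 + 5·(-6) = -48 - 6k
Set equal to 0: -6k = 48, so k = -8.

-8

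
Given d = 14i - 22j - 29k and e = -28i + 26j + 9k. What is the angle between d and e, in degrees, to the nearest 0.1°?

d · e = 14·(-28) + (-22)·26 + (-29)·9 = -392 - 572 - 261 = -1225
|d|² = 196 + 484 + 841 = 1521,  |d| = √1521 ≈ 39.000000
|e|² = 784 + 676 + 81 = 1541,  |e| = √1541 ≈ 39.255573
cos θ = -1225 / (39.000000 · 39.255573) ≈ -0.80015
θ = arccos(-0.80015) ≈ 143.1°

143.1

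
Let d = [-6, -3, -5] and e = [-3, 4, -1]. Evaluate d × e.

i: (-3)·(-1) - (-5)·4 = 3 - (-20) = 23
j: (-5)·(-3) - (-6)·(-1) = 15 - 6 = 9
k: (-6)·4 - (-3)·(-3) = -24 - 9 = -33
d × e = (23, 9, -33)

(23, 9, -33)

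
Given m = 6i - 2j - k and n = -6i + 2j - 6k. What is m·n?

m · n = 6·(-6) + (-2)·2 + (-1)·(-6) = -36 - 4 + 6 = -34

-34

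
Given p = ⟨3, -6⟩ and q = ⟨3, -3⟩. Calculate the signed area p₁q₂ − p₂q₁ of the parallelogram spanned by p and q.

9

3·(-3) - (-6)·3 = -9 - (-18) = 9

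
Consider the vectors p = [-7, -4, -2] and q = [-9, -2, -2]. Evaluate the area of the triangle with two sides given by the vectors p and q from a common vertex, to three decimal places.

i: (-4)·(-2) - (-2)·(-2) = 8 - 4 = 4
j: (-2)·(-9) - (-7)·(-2) = 18 - 14 = 4
k: (-7)·(-2) - (-4)·(-9) = 14 - 36 = -22
p × q = (4, 4, -22)
|p × q| = √(4² + 4² + (-22)²) = √516 ≈ 22.7156
area = ½ · 22.7156 ≈ 11.358

11.358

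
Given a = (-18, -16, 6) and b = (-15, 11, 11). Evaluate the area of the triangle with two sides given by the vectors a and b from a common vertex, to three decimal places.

255.965

i: (-16)·11 - 6·11 = -176 - 66 = -242
j: 6·(-15) - (-18)·11 = -90 - (-198) = 108
k: (-18)·11 - (-16)·(-15) = -198 - 240 = -438
a × b = (-242, 108, -438)
|a × b| = √((-242)² + 108² + (-438)²) = √262072 ≈ 511.9297
area = ½ · 511.9297 ≈ 255.965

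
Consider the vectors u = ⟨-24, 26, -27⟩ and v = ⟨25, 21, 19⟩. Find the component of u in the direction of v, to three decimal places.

u · v = (-24)·25 + 26·21 + (-27)·19 = -600 + 546 - 513 = -567
|v| = √(625 + 441 + 361) = √1427 ≈ 37.7757
comp_v u = -567 / √1427 ≈ -15.010

-15.010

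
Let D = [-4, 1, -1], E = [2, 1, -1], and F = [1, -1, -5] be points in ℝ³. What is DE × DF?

(0, 24, -12)

DE = (6, 0, 0)
DF = (5, -2, -4)
i: 0·(-4) - 0·(-2) = 0 - 0 = 0
j: 0·5 - 6·(-4) = 0 - (-24) = 24
k: 6·(-2) - 0·5 = -12 - 0 = -12
DE × DF = (0, 24, -12)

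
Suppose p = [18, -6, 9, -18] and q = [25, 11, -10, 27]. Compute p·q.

-192

p · q = 18·25 + (-6)·11 + 9·(-10) + (-18)·27 = 450 - 66 - 90 - 486 = -192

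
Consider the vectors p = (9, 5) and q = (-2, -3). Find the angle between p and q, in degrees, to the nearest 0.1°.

152.7

p · q = 9·(-2) + 5·(-3) = -18 - 15 = -33
|p|² = 81 + 25 = 106,  |p| = √106 ≈ 10.295630
|q|² = 4 + 9 = 13,  |q| = √13 ≈ 3.605551
cos θ = -33 / (10.295630 · 3.605551) ≈ -0.88897
θ = arccos(-0.88897) ≈ 152.7°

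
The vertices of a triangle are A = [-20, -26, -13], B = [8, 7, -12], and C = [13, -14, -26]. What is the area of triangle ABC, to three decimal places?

479.348

AB = (28, 33, 1),  AC = (33, 12, -13)
i: 33·(-13) - 1·12 = -429 - 12 = -441
j: 1·33 - 28·(-13) = 33 - (-364) = 397
k: 28·12 - 33·33 = 336 - 1089 = -753
AB × AC = (-441, 397, -753)
|AB × AC| = √919099 ≈ 958.6965
area = ½ · 958.6965 ≈ 479.348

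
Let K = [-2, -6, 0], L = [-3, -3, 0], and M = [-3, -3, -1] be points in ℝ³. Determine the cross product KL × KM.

KL = (-1, 3, 0)
KM = (-1, 3, -1)
i: 3·(-1) - 0·3 = -3 - 0 = -3
j: 0·(-1) - (-1)·(-1) = 0 - 1 = -1
k: (-1)·3 - 3·(-1) = -3 - (-3) = 0
KL × KM = (-3, -1, 0)

(-3, -1, 0)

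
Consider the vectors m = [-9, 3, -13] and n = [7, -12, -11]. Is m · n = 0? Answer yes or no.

m · n = (-9)·7 + 3·(-12) + (-13)·(-11) = -63 - 36 + 143 = 44
Nonzero, so the vectors are not orthogonal.

no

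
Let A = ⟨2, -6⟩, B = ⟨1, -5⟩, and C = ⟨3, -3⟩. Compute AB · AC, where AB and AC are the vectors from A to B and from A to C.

AB = B − A = (-1, 1)
AC = C − A = (1, 3)
AB · AC = (-1)·1 + 1·3 = -1 + 3 = 2

2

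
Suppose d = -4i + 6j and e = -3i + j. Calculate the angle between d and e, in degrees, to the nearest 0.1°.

37.9

d · e = (-4)·(-3) + 6·1 = 12 + 6 = 18
|d|² = 16 + 36 = 52,  |d| = √52 ≈ 7.211103
|e|² = 9 + 1 = 10,  |e| = √10 ≈ 3.162278
cos θ = 18 / (7.211103 · 3.162278) ≈ 0.78935
θ = arccos(0.78935) ≈ 37.9°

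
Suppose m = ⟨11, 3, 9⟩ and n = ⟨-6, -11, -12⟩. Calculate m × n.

(63, 78, -103)

i: 3·(-12) - 9·(-11) = -36 - (-99) = 63
j: 9·(-6) - 11·(-12) = -54 - (-132) = 78
k: 11·(-11) - 3·(-6) = -121 - (-18) = -103
m × n = (63, 78, -103)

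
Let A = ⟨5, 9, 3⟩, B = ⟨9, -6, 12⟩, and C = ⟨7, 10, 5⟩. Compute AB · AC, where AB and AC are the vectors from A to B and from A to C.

11

AB = B − A = (4, -15, 9)
AC = C − A = (2, 1, 2)
AB · AC = 4·2 + (-15)·1 + 9·2 = 8 - 15 + 18 = 11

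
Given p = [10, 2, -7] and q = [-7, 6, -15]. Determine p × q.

(12, 199, 74)

i: 2·(-15) - (-7)·6 = -30 - (-42) = 12
j: (-7)·(-7) - 10·(-15) = 49 - (-150) = 199
k: 10·6 - 2·(-7) = 60 - (-14) = 74
p × q = (12, 199, 74)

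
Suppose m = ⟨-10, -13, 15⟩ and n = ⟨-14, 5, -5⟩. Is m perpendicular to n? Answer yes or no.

m · n = (-10)·(-14) + (-13)·5 + 15·(-5) = 140 - 65 - 75 = 0
Zero, so the vectors are orthogonal.

yes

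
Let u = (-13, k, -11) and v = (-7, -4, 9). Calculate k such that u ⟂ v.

u · v = (-13)·(-7) + k·(-4) + (-11)·9 = -8 - 4k
Set equal to 0: -4k = 8, so k = -2.

-2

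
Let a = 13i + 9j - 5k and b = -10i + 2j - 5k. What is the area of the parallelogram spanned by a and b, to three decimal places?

167.051

i: 9·(-5) - (-5)·2 = -45 - (-10) = -35
j: (-5)·(-10) - 13·(-5) = 50 - (-65) = 115
k: 13·2 - 9·(-10) = 26 - (-90) = 116
a × b = (-35, 115, 116)
|a × b| = √((-35)² + 115² + 116²) = √27906 ≈ 167.0509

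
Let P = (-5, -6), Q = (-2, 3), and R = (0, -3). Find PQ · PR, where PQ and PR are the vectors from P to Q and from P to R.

42

PQ = Q − P = (3, 9)
PR = R − P = (5, 3)
PQ · PR = 3·5 + 9·3 = 15 + 27 = 42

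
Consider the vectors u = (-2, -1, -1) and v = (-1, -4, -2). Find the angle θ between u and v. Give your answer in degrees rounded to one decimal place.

u · v = (-2)·(-1) + (-1)·(-4) + (-1)·(-2) = 2 + 4 + 2 = 8
|u|² = 4 + 1 + 1 = 6,  |u| = √6 ≈ 2.449490
|v|² = 1 + 16 + 4 = 21,  |v| = √21 ≈ 4.582576
cos θ = 8 / (2.449490 · 4.582576) ≈ 0.71270
θ = arccos(0.71270) ≈ 44.5°

44.5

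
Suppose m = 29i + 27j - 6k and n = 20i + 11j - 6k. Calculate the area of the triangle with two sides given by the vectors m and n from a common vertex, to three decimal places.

123.464

i: 27·(-6) - (-6)·11 = -162 - (-66) = -96
j: (-6)·20 - 29·(-6) = -120 - (-174) = 54
k: 29·11 - 27·20 = 319 - 540 = -221
m × n = (-96, 54, -221)
|m × n| = √((-96)² + 54² + (-221)²) = √60973 ≈ 246.9271
area = ½ · 246.9271 ≈ 123.464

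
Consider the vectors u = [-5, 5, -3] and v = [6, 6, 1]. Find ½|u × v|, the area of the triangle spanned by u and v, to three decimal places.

i: 5·1 - (-3)·6 = 5 - (-18) = 23
j: (-3)·6 - (-5)·1 = -18 - (-5) = -13
k: (-5)·6 - 5·6 = -30 - 30 = -60
u × v = (23, -13, -60)
|u × v| = √(23² + (-13)² + (-60)²) = √4298 ≈ 65.5591
area = ½ · 65.5591 ≈ 32.780

32.780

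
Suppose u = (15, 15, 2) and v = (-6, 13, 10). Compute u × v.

i: 15·10 - 2·13 = 150 - 26 = 124
j: 2·(-6) - 15·10 = -12 - 150 = -162
k: 15·13 - 15·(-6) = 195 - (-90) = 285
u × v = (124, -162, 285)

(124, -162, 285)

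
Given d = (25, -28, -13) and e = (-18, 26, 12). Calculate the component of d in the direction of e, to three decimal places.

-39.441

d · e = 25·(-18) + (-28)·26 + (-13)·12 = -450 - 728 - 156 = -1334
|e| = √(324 + 676 + 144) = √1144 ≈ 33.8231
comp_e d = -1334 / √1144 ≈ -39.441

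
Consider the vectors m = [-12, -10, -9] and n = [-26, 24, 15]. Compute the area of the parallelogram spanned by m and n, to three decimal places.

689.968

i: (-10)·15 - (-9)·24 = -150 - (-216) = 66
j: (-9)·(-26) - (-12)·15 = 234 - (-180) = 414
k: (-12)·24 - (-10)·(-26) = -288 - 260 = -548
m × n = (66, 414, -548)
|m × n| = √(66² + 414² + (-548)²) = √476056 ≈ 689.9681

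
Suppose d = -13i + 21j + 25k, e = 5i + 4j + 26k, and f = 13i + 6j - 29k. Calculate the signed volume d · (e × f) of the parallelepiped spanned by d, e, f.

13129

e × f:
i: 4·(-29) - 26·6 = -116 - 156 = -272
j: 26·13 - 5·(-29) = 338 - (-145) = 483
k: 5·6 - 4·13 = 30 - 52 = -22
e × f = (-272, 483, -22)
d · (e × f) = (-13)·(-272) + 21·483 + 25·(-22) = 3536 + 10143 - 550 = 13129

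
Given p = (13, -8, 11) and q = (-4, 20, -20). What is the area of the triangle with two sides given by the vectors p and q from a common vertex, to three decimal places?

159.875

i: (-8)·(-20) - 11·20 = 160 - 220 = -60
j: 11·(-4) - 13·(-20) = -44 - (-260) = 216
k: 13·20 - (-8)·(-4) = 260 - 32 = 228
p × q = (-60, 216, 228)
|p × q| = √((-60)² + 216² + 228²) = √102240 ≈ 319.7499
area = ½ · 319.7499 ≈ 159.875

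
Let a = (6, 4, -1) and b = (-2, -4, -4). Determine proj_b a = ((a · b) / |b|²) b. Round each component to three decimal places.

a · b = 6·(-2) + 4·(-4) + (-1)·(-4) = -12 - 16 + 4 = -24
|b|² = 4 + 16 + 16 = 36
proj_b a = (-24/36) · (-2, -4, -4) ≈ (1.333, 2.667, 2.667)

(1.333, 2.667, 2.667)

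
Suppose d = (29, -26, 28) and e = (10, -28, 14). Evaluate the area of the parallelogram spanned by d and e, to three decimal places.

i: (-26)·14 - 28·(-28) = -364 - (-784) = 420
j: 28·10 - 29·14 = 280 - 406 = -126
k: 29·(-28) - (-26)·10 = -812 - (-260) = -552
d × e = (420, -126, -552)
|d × e| = √(420² + (-126)² + (-552)²) = √496980 ≈ 704.9681

704.968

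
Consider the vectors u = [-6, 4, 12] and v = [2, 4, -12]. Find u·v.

u · v = (-6)·2 + 4·4 + 12·(-12) = -12 + 16 - 144 = -140

-140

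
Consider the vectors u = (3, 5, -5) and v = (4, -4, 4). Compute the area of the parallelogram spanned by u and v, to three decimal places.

45.255

i: 5·4 - (-5)·(-4) = 20 - 20 = 0
j: (-5)·4 - 3·4 = -20 - 12 = -32
k: 3·(-4) - 5·4 = -12 - 20 = -32
u × v = (0, -32, -32)
|u × v| = √(0² + (-32)² + (-32)²) = √2048 ≈ 45.2548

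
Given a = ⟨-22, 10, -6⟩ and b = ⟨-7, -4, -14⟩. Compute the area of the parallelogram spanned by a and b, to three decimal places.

350.166

i: 10·(-14) - (-6)·(-4) = -140 - 24 = -164
j: (-6)·(-7) - (-22)·(-14) = 42 - 308 = -266
k: (-22)·(-4) - 10·(-7) = 88 - (-70) = 158
a × b = (-164, -266, 158)
|a × b| = √((-164)² + (-266)² + 158²) = √122616 ≈ 350.1657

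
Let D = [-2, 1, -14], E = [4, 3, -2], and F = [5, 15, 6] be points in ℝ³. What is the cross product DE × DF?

(-128, -36, 70)

DE = (6, 2, 12)
DF = (7, 14, 20)
i: 2·20 - 12·14 = 40 - 168 = -128
j: 12·7 - 6·20 = 84 - 120 = -36
k: 6·14 - 2·7 = 84 - 14 = 70
DE × DF = (-128, -36, 70)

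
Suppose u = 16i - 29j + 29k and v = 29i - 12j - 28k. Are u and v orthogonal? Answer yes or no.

yes

u · v = 16·29 + (-29)·(-12) + 29·(-28) = 464 + 348 - 812 = 0
Zero, so the vectors are orthogonal.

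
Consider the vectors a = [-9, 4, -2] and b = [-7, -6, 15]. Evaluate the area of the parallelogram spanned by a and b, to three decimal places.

i: 4·15 - (-2)·(-6) = 60 - 12 = 48
j: (-2)·(-7) - (-9)·15 = 14 - (-135) = 149
k: (-9)·(-6) - 4·(-7) = 54 - (-28) = 82
a × b = (48, 149, 82)
|a × b| = √(48² + 149² + 82²) = √31229 ≈ 176.7173

176.717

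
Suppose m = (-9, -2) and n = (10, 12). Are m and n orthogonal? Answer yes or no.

no

m · n = (-9)·10 + (-2)·12 = -90 - 24 = -114
Nonzero, so the vectors are not orthogonal.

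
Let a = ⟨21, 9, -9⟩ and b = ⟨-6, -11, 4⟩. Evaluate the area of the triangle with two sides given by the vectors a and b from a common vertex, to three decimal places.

i: 9·4 - (-9)·(-11) = 36 - 99 = -63
j: (-9)·(-6) - 21·4 = 54 - 84 = -30
k: 21·(-11) - 9·(-6) = -231 - (-54) = -177
a × b = (-63, -30, -177)
|a × b| = √((-63)² + (-30)² + (-177)²) = √36198 ≈ 190.2577
area = ½ · 190.2577 ≈ 95.129

95.129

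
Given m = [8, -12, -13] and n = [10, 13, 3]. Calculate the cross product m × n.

i: (-12)·3 - (-13)·13 = -36 - (-169) = 133
j: (-13)·10 - 8·3 = -130 - 24 = -154
k: 8·13 - (-12)·10 = 104 - (-120) = 224
m × n = (133, -154, 224)

(133, -154, 224)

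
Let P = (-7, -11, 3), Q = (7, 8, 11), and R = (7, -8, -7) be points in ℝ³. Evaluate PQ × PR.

PQ = (14, 19, 8)
PR = (14, 3, -10)
i: 19·(-10) - 8·3 = -190 - 24 = -214
j: 8·14 - 14·(-10) = 112 - (-140) = 252
k: 14·3 - 19·14 = 42 - 266 = -224
PQ × PR = (-214, 252, -224)

(-214, 252, -224)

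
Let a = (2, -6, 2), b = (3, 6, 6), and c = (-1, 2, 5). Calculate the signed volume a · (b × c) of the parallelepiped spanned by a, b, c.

186

b × c:
i: 6·5 - 6·2 = 30 - 12 = 18
j: 6·(-1) - 3·5 = -6 - 15 = -21
k: 3·2 - 6·(-1) = 6 - (-6) = 12
b × c = (18, -21, 12)
a · (b × c) = 2·18 + (-6)·(-21) + 2·12 = 36 + 126 + 24 = 186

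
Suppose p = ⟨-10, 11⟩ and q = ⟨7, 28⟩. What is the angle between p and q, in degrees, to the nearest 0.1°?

p · q = (-10)·7 + 11·28 = -70 + 308 = 238
|p|² = 100 + 121 = 221,  |p| = √221 ≈ 14.866069
|q|² = 49 + 784 = 833,  |q| = √833 ≈ 28.861739
cos θ = 238 / (14.866069 · 28.861739) ≈ 0.55470
θ = arccos(0.55470) ≈ 56.3°

56.3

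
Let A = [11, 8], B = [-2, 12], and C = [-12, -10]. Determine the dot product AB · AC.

227

AB = B − A = (-13, 4)
AC = C − A = (-23, -18)
AB · AC = (-13)·(-23) + 4·(-18) = 299 - 72 = 227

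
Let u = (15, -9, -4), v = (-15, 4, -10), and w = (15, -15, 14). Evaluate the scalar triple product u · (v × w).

v × w:
i: 4·14 - (-10)·(-15) = 56 - 150 = -94
j: (-10)·15 - (-15)·14 = -150 - (-210) = 60
k: (-15)·(-15) - 4·15 = 225 - 60 = 165
v × w = (-94, 60, 165)
u · (v × w) = 15·(-94) + (-9)·60 + (-4)·165 = -1410 - 540 - 660 = -2610

-2610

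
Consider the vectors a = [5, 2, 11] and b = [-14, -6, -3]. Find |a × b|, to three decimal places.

i: 2·(-3) - 11·(-6) = -6 - (-66) = 60
j: 11·(-14) - 5·(-3) = -154 - (-15) = -139
k: 5·(-6) - 2·(-14) = -30 - (-28) = -2
a × b = (60, -139, -2)
|a × b| = √(60² + (-139)² + (-2)²) = √22925 ≈ 151.4100

151.410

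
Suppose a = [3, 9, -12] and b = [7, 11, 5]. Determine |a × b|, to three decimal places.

i: 9·5 - (-12)·11 = 45 - (-132) = 177
j: (-12)·7 - 3·5 = -84 - 15 = -99
k: 3·11 - 9·7 = 33 - 63 = -30
a × b = (177, -99, -30)
|a × b| = √(177² + (-99)² + (-30)²) = √42030 ≈ 205.0122

205.012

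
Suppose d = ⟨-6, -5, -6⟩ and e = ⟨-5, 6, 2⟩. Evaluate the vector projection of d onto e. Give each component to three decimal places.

d · e = (-6)·(-5) + (-5)·6 + (-6)·2 = 30 - 30 - 12 = -12
|e|² = 25 + 36 + 4 = 65
proj_e d = (-12/65) · (-5, 6, 2) ≈ (0.923, -1.108, -0.369)

(0.923, -1.108, -0.369)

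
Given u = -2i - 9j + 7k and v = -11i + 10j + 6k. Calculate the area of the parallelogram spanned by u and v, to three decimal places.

i: (-9)·6 - 7·10 = -54 - 70 = -124
j: 7·(-11) - (-2)·6 = -77 - (-12) = -65
k: (-2)·10 - (-9)·(-11) = -20 - 99 = -119
u × v = (-124, -65, -119)
|u × v| = √((-124)² + (-65)² + (-119)²) = √33762 ≈ 183.7444

183.744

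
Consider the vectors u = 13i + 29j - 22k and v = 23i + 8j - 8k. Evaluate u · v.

707

u · v = 13·23 + 29·8 + (-22)·(-8) = 299 + 232 + 176 = 707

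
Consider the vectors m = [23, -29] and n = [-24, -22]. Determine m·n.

86

m · n = 23·(-24) + (-29)·(-22) = -552 + 638 = 86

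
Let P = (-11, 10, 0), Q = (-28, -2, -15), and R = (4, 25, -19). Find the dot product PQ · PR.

PQ = Q − P = (-17, -12, -15)
PR = R − P = (15, 15, -19)
PQ · PR = (-17)·15 + (-12)·15 + (-15)·(-19) = -255 - 180 + 285 = -150

-150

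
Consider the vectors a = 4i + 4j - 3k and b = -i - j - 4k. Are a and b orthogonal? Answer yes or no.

no

a · b = 4·(-1) + 4·(-1) + (-3)·(-4) = -4 - 4 + 12 = 4
Nonzero, so the vectors are not orthogonal.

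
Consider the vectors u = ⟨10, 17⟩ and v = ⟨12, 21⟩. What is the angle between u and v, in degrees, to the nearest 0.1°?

0.7

u · v = 10·12 + 17·21 = 120 + 357 = 477
|u|² = 100 + 289 = 389,  |u| = √389 ≈ 19.723083
|v|² = 144 + 441 = 585,  |v| = √585 ≈ 24.186773
cos θ = 477 / (19.723083 · 24.186773) ≈ 0.99992
θ = arccos(0.99992) ≈ 0.7°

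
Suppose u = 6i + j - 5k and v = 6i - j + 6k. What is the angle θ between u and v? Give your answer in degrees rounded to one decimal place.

u · v = 6·6 + 1·(-1) + (-5)·6 = 36 - 1 - 30 = 5
|u|² = 36 + 1 + 25 = 62,  |u| = √62 ≈ 7.874008
|v|² = 36 + 1 + 36 = 73,  |v| = √73 ≈ 8.544004
cos θ = 5 / (7.874008 · 8.544004) ≈ 0.07432
θ = arccos(0.07432) ≈ 85.7°

85.7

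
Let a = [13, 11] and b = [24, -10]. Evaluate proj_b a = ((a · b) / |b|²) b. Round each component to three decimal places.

(7.172, -2.988)

a · b = 13·24 + 11·(-10) = 312 - 110 = 202
|b|² = 576 + 100 = 676
proj_b a = (202/676) · (24, -10) ≈ (7.172, -2.988)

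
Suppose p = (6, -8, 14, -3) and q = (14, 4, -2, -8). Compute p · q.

48

p · q = 6·14 + (-8)·4 + 14·(-2) + (-3)·(-8) = 84 - 32 - 28 + 24 = 48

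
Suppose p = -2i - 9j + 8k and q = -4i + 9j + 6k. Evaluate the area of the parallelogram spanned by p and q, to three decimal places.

138.535

i: (-9)·6 - 8·9 = -54 - 72 = -126
j: 8·(-4) - (-2)·6 = -32 - (-12) = -20
k: (-2)·9 - (-9)·(-4) = -18 - 36 = -54
p × q = (-126, -20, -54)
|p × q| = √((-126)² + (-20)² + (-54)²) = √19192 ≈ 138.5352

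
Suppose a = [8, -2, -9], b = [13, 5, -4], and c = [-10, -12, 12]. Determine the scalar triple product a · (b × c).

1282

b × c:
i: 5·12 - (-4)·(-12) = 60 - 48 = 12
j: (-4)·(-10) - 13·12 = 40 - 156 = -116
k: 13·(-12) - 5·(-10) = -156 - (-50) = -106
b × c = (12, -116, -106)
a · (b × c) = 8·12 + (-2)·(-116) + (-9)·(-106) = 96 + 232 + 954 = 1282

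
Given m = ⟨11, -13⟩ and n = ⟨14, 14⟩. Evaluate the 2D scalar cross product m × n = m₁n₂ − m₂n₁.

336

11·14 - (-13)·14 = 154 - (-182) = 336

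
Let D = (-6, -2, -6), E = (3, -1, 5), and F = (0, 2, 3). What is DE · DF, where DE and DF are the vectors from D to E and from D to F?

DE = E − D = (9, 1, 11)
DF = F − D = (6, 4, 9)
DE · DF = 9·6 + 1·4 + 11·9 = 54 + 4 + 99 = 157

157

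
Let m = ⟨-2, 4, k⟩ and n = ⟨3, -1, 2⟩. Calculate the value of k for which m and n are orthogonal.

m · n = (-2)·3 + 4·(-1) + k·2 = -10 + 2k
Set equal to 0: 2k = 10, so k = 5.

5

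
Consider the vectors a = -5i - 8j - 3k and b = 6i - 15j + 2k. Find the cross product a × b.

(-61, -8, 123)

i: (-8)·2 - (-3)·(-15) = -16 - 45 = -61
j: (-3)·6 - (-5)·2 = -18 - (-10) = -8
k: (-5)·(-15) - (-8)·6 = 75 - (-48) = 123
a × b = (-61, -8, 123)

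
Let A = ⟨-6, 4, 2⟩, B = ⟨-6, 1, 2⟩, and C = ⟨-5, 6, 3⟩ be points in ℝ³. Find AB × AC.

AB = (0, -3, 0)
AC = (1, 2, 1)
i: (-3)·1 - 0·2 = -3 - 0 = -3
j: 0·1 - 0·1 = 0 - 0 = 0
k: 0·2 - (-3)·1 = 0 - (-3) = 3
AB × AC = (-3, 0, 3)

(-3, 0, 3)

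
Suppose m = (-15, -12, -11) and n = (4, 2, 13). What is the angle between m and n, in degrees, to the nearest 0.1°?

m · n = (-15)·4 + (-12)·2 + (-11)·13 = -60 - 24 - 143 = -227
|m|² = 225 + 144 + 121 = 490,  |m| = √490 ≈ 22.135944
|n|² = 16 + 4 + 169 = 189,  |n| = √189 ≈ 13.747727
cos θ = -227 / (22.135944 · 13.747727) ≈ -0.74593
θ = arccos(-0.74593) ≈ 138.2°

138.2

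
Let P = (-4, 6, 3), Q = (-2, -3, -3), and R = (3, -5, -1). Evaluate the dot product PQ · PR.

137

PQ = Q − P = (2, -9, -6)
PR = R − P = (7, -11, -4)
PQ · PR = 2·7 + (-9)·(-11) + (-6)·(-4) = 14 + 99 + 24 = 137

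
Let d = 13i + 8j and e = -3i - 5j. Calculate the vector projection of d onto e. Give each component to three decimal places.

(6.971, 11.618)

d · e = 13·(-3) + 8·(-5) = -39 - 40 = -79
|e|² = 9 + 25 = 34
proj_e d = (-79/34) · (-3, -5) ≈ (6.971, 11.618)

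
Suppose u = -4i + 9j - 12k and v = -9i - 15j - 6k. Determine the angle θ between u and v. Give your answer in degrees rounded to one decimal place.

u · v = (-4)·(-9) + 9·(-15) + (-12)·(-6) = 36 - 135 + 72 = -27
|u|² = 16 + 81 + 144 = 241,  |u| = √241 ≈ 15.524175
|v|² = 81 + 225 + 36 = 342,  |v| = √342 ≈ 18.493242
cos θ = -27 / (15.524175 · 18.493242) ≈ -0.09405
θ = arccos(-0.09405) ≈ 95.4°

95.4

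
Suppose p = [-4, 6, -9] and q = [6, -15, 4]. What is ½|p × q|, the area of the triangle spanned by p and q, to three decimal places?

59.877

i: 6·4 - (-9)·(-15) = 24 - 135 = -111
j: (-9)·6 - (-4)·4 = -54 - (-16) = -38
k: (-4)·(-15) - 6·6 = 60 - 36 = 24
p × q = (-111, -38, 24)
|p × q| = √((-111)² + (-38)² + 24²) = √14341 ≈ 119.7539
area = ½ · 119.7539 ≈ 59.877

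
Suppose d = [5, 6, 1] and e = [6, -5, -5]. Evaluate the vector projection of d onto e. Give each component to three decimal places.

(-0.349, 0.291, 0.291)

d · e = 5·6 + 6·(-5) + 1·(-5) = 30 - 30 - 5 = -5
|e|² = 36 + 25 + 25 = 86
proj_e d = (-5/86) · (6, -5, -5) ≈ (-0.349, 0.291, 0.291)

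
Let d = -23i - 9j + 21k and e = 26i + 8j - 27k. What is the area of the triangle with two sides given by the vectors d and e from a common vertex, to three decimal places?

i: (-9)·(-27) - 21·8 = 243 - 168 = 75
j: 21·26 - (-23)·(-27) = 546 - 621 = -75
k: (-23)·8 - (-9)·26 = -184 - (-234) = 50
d × e = (75, -75, 50)
|d × e| = √(75² + (-75)² + 50²) = √13750 ≈ 117.2604
area = ½ · 117.2604 ≈ 58.630

58.630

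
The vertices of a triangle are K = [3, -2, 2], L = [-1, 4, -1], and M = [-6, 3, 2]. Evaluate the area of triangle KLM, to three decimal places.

KL = (-4, 6, -3),  KM = (-9, 5, 0)
i: 6·0 - (-3)·5 = 0 - (-15) = 15
j: (-3)·(-9) - (-4)·0 = 27 - 0 = 27
k: (-4)·5 - 6·(-9) = -20 - (-54) = 34
KL × KM = (15, 27, 34)
|KL × KM| = √2110 ≈ 45.9347
area = ½ · 45.9347 ≈ 22.967

22.967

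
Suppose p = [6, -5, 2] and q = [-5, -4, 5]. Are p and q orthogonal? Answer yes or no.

yes

p · q = 6·(-5) + (-5)·(-4) + 2·5 = -30 + 20 + 10 = 0
Zero, so the vectors are orthogonal.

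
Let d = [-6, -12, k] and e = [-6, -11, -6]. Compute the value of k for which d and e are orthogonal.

d · e = (-6)·(-6) + (-12)·(-11) + k·(-6) = 168 - 6k
Set equal to 0: -6k = -168, so k = 28.

28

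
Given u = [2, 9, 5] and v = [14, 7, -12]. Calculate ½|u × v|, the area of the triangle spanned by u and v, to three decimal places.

102.261

i: 9·(-12) - 5·7 = -108 - 35 = -143
j: 5·14 - 2·(-12) = 70 - (-24) = 94
k: 2·7 - 9·14 = 14 - 126 = -112
u × v = (-143, 94, -112)
|u × v| = √((-143)² + 94² + (-112)²) = √41829 ≈ 204.5214
area = ½ · 204.5214 ≈ 102.261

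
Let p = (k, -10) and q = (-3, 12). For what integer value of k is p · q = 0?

-40

p · q = k·(-3) + (-10)·12 = -120 - 3k
Set equal to 0: -3k = 120, so k = -40.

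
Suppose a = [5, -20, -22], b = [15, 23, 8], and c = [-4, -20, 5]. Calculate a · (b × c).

b × c:
i: 23·5 - 8·(-20) = 115 - (-160) = 275
j: 8·(-4) - 15·5 = -32 - 75 = -107
k: 15·(-20) - 23·(-4) = -300 - (-92) = -208
b × c = (275, -107, -208)
a · (b × c) = 5·275 + (-20)·(-107) + (-22)·(-208) = 1375 + 2140 + 4576 = 8091

8091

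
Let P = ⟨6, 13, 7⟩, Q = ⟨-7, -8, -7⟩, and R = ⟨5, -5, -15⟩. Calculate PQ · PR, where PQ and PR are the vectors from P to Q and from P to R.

PQ = Q − P = (-13, -21, -14)
PR = R − P = (-1, -18, -22)
PQ · PR = (-13)·(-1) + (-21)·(-18) + (-14)·(-22) = 13 + 378 + 308 = 699

699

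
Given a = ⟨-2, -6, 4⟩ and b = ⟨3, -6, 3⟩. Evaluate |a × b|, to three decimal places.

i: (-6)·3 - 4·(-6) = -18 - (-24) = 6
j: 4·3 - (-2)·3 = 12 - (-6) = 18
k: (-2)·(-6) - (-6)·3 = 12 - (-18) = 30
a × b = (6, 18, 30)
|a × b| = √(6² + 18² + 30²) = √1260 ≈ 35.4965

35.496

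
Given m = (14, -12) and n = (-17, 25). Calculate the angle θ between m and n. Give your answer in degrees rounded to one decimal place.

m · n = 14·(-17) + (-12)·25 = -238 - 300 = -538
|m|² = 196 + 144 = 340,  |m| = √340 ≈ 18.439089
|n|² = 289 + 625 = 914,  |n| = √914 ≈ 30.232433
cos θ = -538 / (18.439089 · 30.232433) ≈ -0.96509
θ = arccos(-0.96509) ≈ 164.8°

164.8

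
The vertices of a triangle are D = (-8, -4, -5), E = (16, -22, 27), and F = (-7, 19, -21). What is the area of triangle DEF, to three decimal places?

DE = (24, -18, 32),  DF = (1, 23, -16)
i: (-18)·(-16) - 32·23 = 288 - 736 = -448
j: 32·1 - 24·(-16) = 32 - (-384) = 416
k: 24·23 - (-18)·1 = 552 - (-18) = 570
DE × DF = (-448, 416, 570)
|DE × DF| = √698660 ≈ 835.8588
area = ½ · 835.8588 ≈ 417.929

417.929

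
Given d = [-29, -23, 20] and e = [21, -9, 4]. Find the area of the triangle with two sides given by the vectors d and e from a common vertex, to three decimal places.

i: (-23)·4 - 20·(-9) = -92 - (-180) = 88
j: 20·21 - (-29)·4 = 420 - (-116) = 536
k: (-29)·(-9) - (-23)·21 = 261 - (-483) = 744
d × e = (88, 536, 744)
|d × e| = √(88² + 536² + 744²) = √848576 ≈ 921.1818
area = ½ · 921.1818 ≈ 460.591

460.591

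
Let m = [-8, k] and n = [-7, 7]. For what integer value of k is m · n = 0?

-8

m · n = (-8)·(-7) + k·7 = 56 + 7k
Set equal to 0: 7k = -56, so k = -8.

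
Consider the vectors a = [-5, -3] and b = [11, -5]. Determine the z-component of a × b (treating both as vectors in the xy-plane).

58

(-5)·(-5) - (-3)·11 = 25 - (-33) = 58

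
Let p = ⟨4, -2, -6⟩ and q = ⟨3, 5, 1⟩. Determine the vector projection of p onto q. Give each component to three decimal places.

(-0.343, -0.571, -0.114)

p · q = 4·3 + (-2)·5 + (-6)·1 = 12 - 10 - 6 = -4
|q|² = 9 + 25 + 1 = 35
proj_q p = (-4/35) · (3, 5, 1) ≈ (-0.343, -0.571, -0.114)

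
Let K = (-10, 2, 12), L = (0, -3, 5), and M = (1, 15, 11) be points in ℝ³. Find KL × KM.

(96, -67, 185)

KL = (10, -5, -7)
KM = (11, 13, -1)
i: (-5)·(-1) - (-7)·13 = 5 - (-91) = 96
j: (-7)·11 - 10·(-1) = -77 - (-10) = -67
k: 10·13 - (-5)·11 = 130 - (-55) = 185
KL × KM = (96, -67, 185)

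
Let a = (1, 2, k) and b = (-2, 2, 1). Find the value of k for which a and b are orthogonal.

a · b = 1·(-2) + 2·2 + k·1 = 2 + 1k
Set equal to 0: 1k = -2, so k = -2.

-2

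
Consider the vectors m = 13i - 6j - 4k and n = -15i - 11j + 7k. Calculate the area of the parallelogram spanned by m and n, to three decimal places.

250.292

i: (-6)·7 - (-4)·(-11) = -42 - 44 = -86
j: (-4)·(-15) - 13·7 = 60 - 91 = -31
k: 13·(-11) - (-6)·(-15) = -143 - 90 = -233
m × n = (-86, -31, -233)
|m × n| = √((-86)² + (-31)² + (-233)²) = √62646 ≈ 250.2918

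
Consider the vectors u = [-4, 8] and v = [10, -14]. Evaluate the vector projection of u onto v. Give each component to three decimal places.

u · v = (-4)·10 + 8·(-14) = -40 - 112 = -152
|v|² = 100 + 196 = 296
proj_v u = (-152/296) · (10, -14) ≈ (-5.135, 7.189)

(-5.135, 7.189)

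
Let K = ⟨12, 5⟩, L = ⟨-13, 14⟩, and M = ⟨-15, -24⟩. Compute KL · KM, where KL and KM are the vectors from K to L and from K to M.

KL = L − K = (-25, 9)
KM = M − K = (-27, -29)
KL · KM = (-25)·(-27) + 9·(-29) = 675 - 261 = 414

414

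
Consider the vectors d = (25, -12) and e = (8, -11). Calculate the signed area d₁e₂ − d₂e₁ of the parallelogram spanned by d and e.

-179

25·(-11) - (-12)·8 = -275 - (-96) = -179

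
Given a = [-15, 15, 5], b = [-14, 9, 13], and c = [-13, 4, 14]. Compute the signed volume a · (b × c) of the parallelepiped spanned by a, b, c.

-400

b × c:
i: 9·14 - 13·4 = 126 - 52 = 74
j: 13·(-13) - (-14)·14 = -169 - (-196) = 27
k: (-14)·4 - 9·(-13) = -56 - (-117) = 61
b × c = (74, 27, 61)
a · (b × c) = (-15)·74 + 15·27 + 5·61 = -1110 + 405 + 305 = -400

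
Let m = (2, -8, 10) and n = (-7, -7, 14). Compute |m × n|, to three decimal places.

127.546

i: (-8)·14 - 10·(-7) = -112 - (-70) = -42
j: 10·(-7) - 2·14 = -70 - 28 = -98
k: 2·(-7) - (-8)·(-7) = -14 - 56 = -70
m × n = (-42, -98, -70)
|m × n| = √((-42)² + (-98)² + (-70)²) = √16268 ≈ 127.5461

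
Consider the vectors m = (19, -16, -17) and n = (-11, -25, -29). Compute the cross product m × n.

(39, 738, -651)

i: (-16)·(-29) - (-17)·(-25) = 464 - 425 = 39
j: (-17)·(-11) - 19·(-29) = 187 - (-551) = 738
k: 19·(-25) - (-16)·(-11) = -475 - 176 = -651
m × n = (39, 738, -651)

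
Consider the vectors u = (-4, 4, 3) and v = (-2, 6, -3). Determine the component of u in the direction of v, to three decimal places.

u · v = (-4)·(-2) + 4·6 + 3·(-3) = 8 + 24 - 9 = 23
|v| = √(4 + 36 + 9) = √49 ≈ 7.0000
comp_v u = 23 / √49 ≈ 3.286

3.286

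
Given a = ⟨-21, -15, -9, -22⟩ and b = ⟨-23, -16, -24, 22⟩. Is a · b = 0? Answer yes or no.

a · b = (-21)·(-23) + (-15)·(-16) + (-9)·(-24) + (-22)·22 = 483 + 240 + 216 - 484 = 455
Nonzero, so the vectors are not orthogonal.

no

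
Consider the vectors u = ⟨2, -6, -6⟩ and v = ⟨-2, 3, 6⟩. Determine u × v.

(-18, 0, -6)

i: (-6)·6 - (-6)·3 = -36 - (-18) = -18
j: (-6)·(-2) - 2·6 = 12 - 12 = 0
k: 2·3 - (-6)·(-2) = 6 - 12 = -6
u × v = (-18, 0, -6)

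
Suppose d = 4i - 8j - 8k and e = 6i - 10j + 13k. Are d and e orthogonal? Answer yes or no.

yes

d · e = 4·6 + (-8)·(-10) + (-8)·13 = 24 + 80 - 104 = 0
Zero, so the vectors are orthogonal.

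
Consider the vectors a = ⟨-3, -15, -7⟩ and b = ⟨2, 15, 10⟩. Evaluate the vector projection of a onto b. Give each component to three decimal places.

a · b = (-3)·2 + (-15)·15 + (-7)·10 = -6 - 225 - 70 = -301
|b|² = 4 + 225 + 100 = 329
proj_b a = (-301/329) · (2, 15, 10) ≈ (-1.830, -13.723, -9.149)

(-1.830, -13.723, -9.149)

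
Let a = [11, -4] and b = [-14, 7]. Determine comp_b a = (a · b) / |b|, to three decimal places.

a · b = 11·(-14) + (-4)·7 = -154 - 28 = -182
|b| = √(196 + 49) = √245 ≈ 15.6525
comp_b a = -182 / √245 ≈ -11.628

-11.628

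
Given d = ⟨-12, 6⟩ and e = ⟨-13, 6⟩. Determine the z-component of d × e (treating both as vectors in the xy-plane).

6

(-12)·6 - 6·(-13) = -72 - (-78) = 6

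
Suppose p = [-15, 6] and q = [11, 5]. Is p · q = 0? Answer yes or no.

no

p · q = (-15)·11 + 6·5 = -165 + 30 = -135
Nonzero, so the vectors are not orthogonal.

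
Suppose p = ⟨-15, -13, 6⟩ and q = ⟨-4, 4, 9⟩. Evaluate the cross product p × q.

(-141, 111, -112)

i: (-13)·9 - 6·4 = -117 - 24 = -141
j: 6·(-4) - (-15)·9 = -24 - (-135) = 111
k: (-15)·4 - (-13)·(-4) = -60 - 52 = -112
p × q = (-141, 111, -112)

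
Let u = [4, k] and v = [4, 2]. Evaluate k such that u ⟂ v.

-8

u · v = 4·4 + k·2 = 16 + 2k
Set equal to 0: 2k = -16, so k = -8.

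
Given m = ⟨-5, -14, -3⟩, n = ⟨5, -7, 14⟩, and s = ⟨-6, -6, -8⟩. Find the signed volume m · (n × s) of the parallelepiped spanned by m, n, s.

132

n × s:
i: (-7)·(-8) - 14·(-6) = 56 - (-84) = 140
j: 14·(-6) - 5·(-8) = -84 - (-40) = -44
k: 5·(-6) - (-7)·(-6) = -30 - 42 = -72
n × s = (140, -44, -72)
m · (n × s) = (-5)·140 + (-14)·(-44) + (-3)·(-72) = -700 + 616 + 216 = 132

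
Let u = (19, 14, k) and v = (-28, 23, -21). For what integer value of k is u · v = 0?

u · v = 19·(-28) + 14·23 + k·(-21) = -210 - 21k
Set equal to 0: -21k = 210, so k = -10.

-10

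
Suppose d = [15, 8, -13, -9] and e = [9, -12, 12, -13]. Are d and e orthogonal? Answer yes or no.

d · e = 15·9 + 8·(-12) + (-13)·12 + (-9)·(-13) = 135 - 96 - 156 + 117 = 0
Zero, so the vectors are orthogonal.

yes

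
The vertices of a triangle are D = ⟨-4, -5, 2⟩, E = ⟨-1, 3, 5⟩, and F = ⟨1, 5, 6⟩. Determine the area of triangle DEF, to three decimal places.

DE = (3, 8, 3),  DF = (5, 10, 4)
i: 8·4 - 3·10 = 32 - 30 = 2
j: 3·5 - 3·4 = 15 - 12 = 3
k: 3·10 - 8·5 = 30 - 40 = -10
DE × DF = (2, 3, -10)
|DE × DF| = √113 ≈ 10.6301
area = ½ · 10.6301 ≈ 5.315

5.315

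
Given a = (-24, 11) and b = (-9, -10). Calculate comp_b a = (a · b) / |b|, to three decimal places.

7.879

a · b = (-24)·(-9) + 11·(-10) = 216 - 110 = 106
|b| = √(81 + 100) = √181 ≈ 13.4536
comp_b a = 106 / √181 ≈ 7.879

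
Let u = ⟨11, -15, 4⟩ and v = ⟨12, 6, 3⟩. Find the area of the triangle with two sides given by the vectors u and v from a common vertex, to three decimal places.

i: (-15)·3 - 4·6 = -45 - 24 = -69
j: 4·12 - 11·3 = 48 - 33 = 15
k: 11·6 - (-15)·12 = 66 - (-180) = 246
u × v = (-69, 15, 246)
|u × v| = √((-69)² + 15² + 246²) = √65502 ≈ 255.9336
area = ½ · 255.9336 ≈ 127.967

127.967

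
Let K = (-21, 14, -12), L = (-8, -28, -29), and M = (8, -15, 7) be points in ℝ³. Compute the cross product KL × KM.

KL = (13, -42, -17)
KM = (29, -29, 19)
i: (-42)·19 - (-17)·(-29) = -798 - 493 = -1291
j: (-17)·29 - 13·19 = -493 - 247 = -740
k: 13·(-29) - (-42)·29 = -377 - (-1218) = 841
KL × KM = (-1291, -740, 841)

(-1291, -740, 841)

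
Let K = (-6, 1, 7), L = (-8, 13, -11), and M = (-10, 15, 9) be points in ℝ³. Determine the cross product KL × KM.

(276, 76, 20)

KL = (-2, 12, -18)
KM = (-4, 14, 2)
i: 12·2 - (-18)·14 = 24 - (-252) = 276
j: (-18)·(-4) - (-2)·2 = 72 - (-4) = 76
k: (-2)·14 - 12·(-4) = -28 - (-48) = 20
KL × KM = (276, 76, 20)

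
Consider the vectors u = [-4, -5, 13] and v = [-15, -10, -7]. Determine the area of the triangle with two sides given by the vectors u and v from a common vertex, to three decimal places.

139.803

i: (-5)·(-7) - 13·(-10) = 35 - (-130) = 165
j: 13·(-15) - (-4)·(-7) = -195 - 28 = -223
k: (-4)·(-10) - (-5)·(-15) = 40 - 75 = -35
u × v = (165, -223, -35)
|u × v| = √(165² + (-223)² + (-35)²) = √78179 ≈ 279.6051
area = ½ · 279.6051 ≈ 139.803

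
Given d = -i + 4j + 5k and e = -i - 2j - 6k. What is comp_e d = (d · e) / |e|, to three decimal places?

-5.778

d · e = (-1)·(-1) + 4·(-2) + 5·(-6) = 1 - 8 - 30 = -37
|e| = √(1 + 4 + 36) = √41 ≈ 6.4031
comp_e d = -37 / √41 ≈ -5.778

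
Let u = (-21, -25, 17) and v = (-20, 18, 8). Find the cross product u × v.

(-506, -172, -878)

i: (-25)·8 - 17·18 = -200 - 306 = -506
j: 17·(-20) - (-21)·8 = -340 - (-168) = -172
k: (-21)·18 - (-25)·(-20) = -378 - 500 = -878
u × v = (-506, -172, -878)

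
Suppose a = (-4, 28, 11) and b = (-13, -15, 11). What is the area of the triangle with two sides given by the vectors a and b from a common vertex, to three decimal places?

321.444

i: 28·11 - 11·(-15) = 308 - (-165) = 473
j: 11·(-13) - (-4)·11 = -143 - (-44) = -99
k: (-4)·(-15) - 28·(-13) = 60 - (-364) = 424
a × b = (473, -99, 424)
|a × b| = √(473² + (-99)² + 424²) = √413306 ≈ 642.8888
area = ½ · 642.8888 ≈ 321.444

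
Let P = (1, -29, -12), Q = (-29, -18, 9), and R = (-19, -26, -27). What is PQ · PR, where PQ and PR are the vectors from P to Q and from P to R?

PQ = Q − P = (-30, 11, 21)
PR = R − P = (-20, 3, -15)
PQ · PR = (-30)·(-20) + 11·3 + 21·(-15) = 600 + 33 - 315 = 318

318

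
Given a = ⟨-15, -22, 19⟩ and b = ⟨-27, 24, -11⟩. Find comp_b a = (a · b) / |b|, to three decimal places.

-8.792

a · b = (-15)·(-27) + (-22)·24 + 19·(-11) = 405 - 528 - 209 = -332
|b| = √(729 + 576 + 121) = √1426 ≈ 37.7624
comp_b a = -332 / √1426 ≈ -8.792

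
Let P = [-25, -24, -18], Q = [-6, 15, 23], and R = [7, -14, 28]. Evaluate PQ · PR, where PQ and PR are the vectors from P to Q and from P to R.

2884

PQ = Q − P = (19, 39, 41)
PR = R − P = (32, 10, 46)
PQ · PR = 19·32 + 39·10 + 41·46 = 608 + 390 + 1886 = 2884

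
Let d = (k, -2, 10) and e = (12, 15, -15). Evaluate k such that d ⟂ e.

d · e = k·12 + (-2)·15 + 10·(-15) = -180 + 12k
Set equal to 0: 12k = 180, so k = 15.

15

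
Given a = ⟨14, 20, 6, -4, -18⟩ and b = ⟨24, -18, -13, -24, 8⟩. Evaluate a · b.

a · b = 14·24 + 20·(-18) + 6·(-13) + (-4)·(-24) + (-18)·8 = 336 - 360 - 78 + 96 - 144 = -150

-150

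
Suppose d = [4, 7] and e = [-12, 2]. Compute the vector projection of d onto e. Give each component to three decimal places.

d · e = 4·(-12) + 7·2 = -48 + 14 = -34
|e|² = 144 + 4 = 148
proj_e d = (-34/148) · (-12, 2) ≈ (2.757, -0.459)

(2.757, -0.459)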